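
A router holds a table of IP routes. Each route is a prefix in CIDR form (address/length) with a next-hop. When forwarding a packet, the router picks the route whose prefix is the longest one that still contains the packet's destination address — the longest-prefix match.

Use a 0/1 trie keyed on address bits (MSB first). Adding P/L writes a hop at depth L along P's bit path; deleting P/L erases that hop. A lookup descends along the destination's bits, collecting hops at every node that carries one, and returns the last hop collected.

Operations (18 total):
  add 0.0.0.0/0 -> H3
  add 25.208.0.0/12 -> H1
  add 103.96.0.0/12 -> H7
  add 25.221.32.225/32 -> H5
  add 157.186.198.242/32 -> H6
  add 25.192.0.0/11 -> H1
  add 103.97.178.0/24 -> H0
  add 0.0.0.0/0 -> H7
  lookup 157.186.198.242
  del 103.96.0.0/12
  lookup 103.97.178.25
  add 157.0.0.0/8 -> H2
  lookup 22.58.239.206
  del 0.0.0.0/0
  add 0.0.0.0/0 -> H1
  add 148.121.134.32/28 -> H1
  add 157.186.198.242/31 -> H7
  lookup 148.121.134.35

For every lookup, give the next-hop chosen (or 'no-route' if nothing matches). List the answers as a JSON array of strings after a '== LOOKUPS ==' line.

Process each operation:
  add 0.0.0.0/0 -> H3 at depth 0
  add 25.208.0.0/12 -> H1 at depth 12
  add 103.96.0.0/12 -> H7 at depth 12
  add 25.221.32.225/32 -> H5 at depth 32
  add 157.186.198.242/32 -> H6 at depth 32
  add 25.192.0.0/11 -> H1 at depth 11
  add 103.97.178.0/24 -> H0 at depth 24
  add 0.0.0.0/0 -> H7 at depth 0
  ? 157.186.198.242  path d0:H7→d1:-→d2:-→d3:-→d4:-→d5:-→d6:-→d7:-→d8:-→d9:-→d10:-→d11:-→d12:-→d13:-→d14:-→d15:-→d16:-→d17:-→d18:-→d19:-→d20:-→d21:-→d22:-→d23:-→d24:-→d25:-→d26:-→d27:-→d28:-→d29:-→d30:-→d31:-→d32:H6  best=H6
  - 103.96.0.0/12 clear@12
  ? 103.97.178.25  path d0:H7→d1:-→d2:-→d3:-→d4:-→d5:-→d6:-→d7:-→d8:-→d9:-→d10:-→d11:-→d12:-→d13:-→d14:-→d15:-→d16:-→d17:-→d18:-→d19:-→d20:-→d21:-→d22:-→d23:-→d24:H0  best=H0
  add 157.0.0.0/8 -> H2 at depth 8
  ? 22.58.239.206  path d0:H7→d1:-→d2:-→d3:-→d4:-  best=H7
  - 0.0.0.0/0 clear@0
  add 0.0.0.0/0 -> H1 at depth 0
  add 148.121.134.32/28 -> H1 at depth 28
  add 157.186.198.242/31 -> H7 at depth 31
  ? 148.121.134.35  path d0:H1→d1:-→d2:-→d3:-→d4:-→d5:-→d6:-→d7:-→d8:-→d9:-→d10:-→d11:-→d12:-→d13:-→d14:-→d15:-→d16:-→d17:-→d18:-→d19:-→d20:-→d21:-→d22:-→d23:-→d24:-→d25:-→d26:-→d27:-→d28:H1  best=H1

== LOOKUPS ==
["H6","H0","H7","H1"]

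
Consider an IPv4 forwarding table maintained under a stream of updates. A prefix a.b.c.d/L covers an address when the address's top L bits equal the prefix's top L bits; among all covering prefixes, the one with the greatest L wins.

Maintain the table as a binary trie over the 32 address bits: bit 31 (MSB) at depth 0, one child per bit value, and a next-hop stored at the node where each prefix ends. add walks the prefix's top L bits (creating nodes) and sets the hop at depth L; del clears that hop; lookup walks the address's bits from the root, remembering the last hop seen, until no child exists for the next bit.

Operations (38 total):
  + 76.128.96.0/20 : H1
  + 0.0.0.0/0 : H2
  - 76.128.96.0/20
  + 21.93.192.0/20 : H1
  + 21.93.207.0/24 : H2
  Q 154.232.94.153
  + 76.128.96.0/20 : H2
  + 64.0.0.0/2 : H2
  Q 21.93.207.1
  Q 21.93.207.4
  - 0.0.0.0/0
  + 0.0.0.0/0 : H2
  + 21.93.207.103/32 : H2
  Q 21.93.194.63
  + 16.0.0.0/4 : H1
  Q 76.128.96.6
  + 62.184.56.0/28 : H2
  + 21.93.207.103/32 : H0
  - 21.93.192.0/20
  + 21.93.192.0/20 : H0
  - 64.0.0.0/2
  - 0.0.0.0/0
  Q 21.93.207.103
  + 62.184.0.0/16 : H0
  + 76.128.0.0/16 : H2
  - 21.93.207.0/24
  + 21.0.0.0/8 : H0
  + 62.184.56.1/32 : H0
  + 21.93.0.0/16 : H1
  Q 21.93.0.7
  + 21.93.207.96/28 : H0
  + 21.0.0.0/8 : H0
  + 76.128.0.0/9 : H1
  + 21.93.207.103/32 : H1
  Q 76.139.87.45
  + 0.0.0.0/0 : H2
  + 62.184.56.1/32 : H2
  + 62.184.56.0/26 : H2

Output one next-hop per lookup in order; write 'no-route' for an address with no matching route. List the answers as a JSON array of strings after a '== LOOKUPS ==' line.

Apply in order:
  + 76.128.96.0/20 (H1) depth=20
  + 0.0.0.0/0 (H2) depth=0
  - 76.128.96.0/20 clear@20
  + 21.93.192.0/20 (H1) depth=20
  + 21.93.207.0/24 (H2) depth=24
  lookup 154.232.94.153: bits ε walk d0:H2 -> H2
  + 76.128.96.0/20 (H2) depth=20
  + 64.0.0.0/2 (H2) depth=2
  lookup 21.93.207.1: bits 000101010101110111001111 walk d0:H2→d1:-→d2:-→d3:-→d4:-→d5:-→d6:-→d7:-→d8:-→d9:-→d10:-→d11:-→d12:-→d13:-→d14:-→d15:-→d16:-→d17:-→d18:-→d19:-→d20:H1→d21:-→d22:-→d23:-→d24:H2 -> H2
  lookup 21.93.207.4: bits 000101010101110111001111 walk d0:H2→d1:-→d2:-→d3:-→d4:-→d5:-→d6:-→d7:-→d8:-→d9:-→d10:-→d11:-→d12:-→d13:-→d14:-→d15:-→d16:-→d17:-→d18:-→d19:-→d20:H1→d21:-→d22:-→d23:-→d24:H2 -> H2
  - 0.0.0.0/0 clear@0
  + 0.0.0.0/0 (H2) depth=0
  + 21.93.207.103/32 (H2) depth=32
  lookup 21.93.194.63: bits 00010101010111011100 walk d0:H2→d1:-→d2:-→d3:-→d4:-→d5:-→d6:-→d7:-→d8:-→d9:-→d10:-→d11:-→d12:-→d13:-→d14:-→d15:-→d16:-→d17:-→d18:-→d19:-→d20:H1 -> H1
  + 16.0.0.0/4 (H1) depth=4
  lookup 76.128.96.6: bits 01001100100000000110 walk d0:H2→d1:-→d2:H2→d3:-→d4:-→d5:-→d6:-→d7:-→d8:-→d9:-→d10:-→d11:-→d12:-→d13:-→d14:-→d15:-→d16:-→d17:-→d18:-→d19:-→d20:H2 -> H2
  + 62.184.56.0/28 (H2) depth=28
  + 21.93.207.103/32 (H0) depth=32
  - 21.93.192.0/20 clear@20
  + 21.93.192.0/20 (H0) depth=20
  - 64.0.0.0/2 clear@2
  - 0.0.0.0/0 clear@0
  lookup 21.93.207.103: bits 00010101010111011100111101100111 walk d0:-→d1:-→d2:-→d3:-→d4:H1→d5:-→d6:-→d7:-→d8:-→d9:-→d10:-→d11:-→d12:-→d13:-→d14:-→d15:-→d16:-→d17:-→d18:-→d19:-→d20:H0→d21:-→d22:-→d23:-→d24:H2→d25:-→d26:-→d27:-→d28:-→d29:-→d30:-→d31:-→d32:H0 -> H0
  + 62.184.0.0/16 (H0) depth=16
  + 76.128.0.0/16 (H2) depth=16
  - 21.93.207.0/24 clear@24
  + 21.0.0.0/8 (H0) depth=8
  + 62.184.56.1/32 (H0) depth=32
  + 21.93.0.0/16 (H1) depth=16
  lookup 21.93.0.7: bits 0001010101011101 walk d0:-→d1:-→d2:-→d3:-→d4:H1→d5:-→d6:-→d7:-→d8:H0→d9:-→d10:-→d11:-→d12:-→d13:-→d14:-→d15:-→d16:H1 -> H1
  + 21.93.207.96/28 (H0) depth=28
  + 21.0.0.0/8 (H0) depth=8
  + 76.128.0.0/9 (H1) depth=9
  + 21.93.207.103/32 (H1) depth=32
  lookup 76.139.87.45: bits 010011001000 walk d0:-→d1:-→d2:-→d3:-→d4:-→d5:-→d6:-→d7:-→d8:-→d9:H1→d10:-→d11:-→d12:- -> H1
  + 0.0.0.0/0 (H2) depth=0
  + 62.184.56.1/32 (H2) depth=32
  + 62.184.56.0/26 (H2) depth=26

== LOOKUPS ==
["H2","H2","H2","H1","H2","H0","H1","H1"]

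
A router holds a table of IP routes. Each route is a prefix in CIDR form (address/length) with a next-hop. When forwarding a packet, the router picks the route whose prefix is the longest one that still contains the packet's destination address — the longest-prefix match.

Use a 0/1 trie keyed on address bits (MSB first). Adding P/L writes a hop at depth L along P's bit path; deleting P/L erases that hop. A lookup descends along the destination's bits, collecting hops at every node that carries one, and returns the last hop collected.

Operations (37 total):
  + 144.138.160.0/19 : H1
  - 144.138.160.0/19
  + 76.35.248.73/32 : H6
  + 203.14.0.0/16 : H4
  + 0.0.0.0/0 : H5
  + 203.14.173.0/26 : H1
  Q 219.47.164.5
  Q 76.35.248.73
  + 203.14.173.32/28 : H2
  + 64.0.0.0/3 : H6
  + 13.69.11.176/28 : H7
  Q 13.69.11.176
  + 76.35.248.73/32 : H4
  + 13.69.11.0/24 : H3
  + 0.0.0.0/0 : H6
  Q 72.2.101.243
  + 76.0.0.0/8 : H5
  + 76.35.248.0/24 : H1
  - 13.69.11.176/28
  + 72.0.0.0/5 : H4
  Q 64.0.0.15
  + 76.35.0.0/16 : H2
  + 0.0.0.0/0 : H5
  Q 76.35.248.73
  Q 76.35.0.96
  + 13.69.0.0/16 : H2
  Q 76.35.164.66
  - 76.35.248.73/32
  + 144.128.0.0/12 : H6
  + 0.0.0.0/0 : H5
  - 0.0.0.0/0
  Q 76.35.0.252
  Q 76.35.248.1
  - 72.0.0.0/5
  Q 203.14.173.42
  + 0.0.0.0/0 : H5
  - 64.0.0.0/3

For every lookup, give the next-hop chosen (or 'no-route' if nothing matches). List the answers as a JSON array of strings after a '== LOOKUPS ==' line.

Trace:
  add 144.138.160.0/19 -> H1 at depth 19
  - 144.138.160.0/19 clear@19
  add 76.35.248.73/32 -> H6 at depth 32
  add 203.14.0.0/16 -> H4 at depth 16
  add 0.0.0.0/0 -> H5 at depth 0
  add 203.14.173.0/26 -> H1 at depth 26
  lookup 219.47.164.5: bits 110 walk d0:H5→d1:-→d2:-→d3:- -> H5
  lookup 76.35.248.73: bits 01001100001000111111100001001001 walk d0:H5→d1:-→d2:-→d3:-→d4:-→d5:-→d6:-→d7:-→d8:-→d9:-→d10:-→d11:-→d12:-→d13:-→d14:-→d15:-→d16:-→d17:-→d18:-→d19:-→d20:-→d21:-→d22:-→d23:-→d24:-→d25:-→d26:-→d27:-→d28:-→d29:-→d30:-→d31:-→d32:H6 -> H6
  add 203.14.173.32/28 -> H2 at depth 28
  add 64.0.0.0/3 -> H6 at depth 3
  add 13.69.11.176/28 -> H7 at depth 28
  lookup 13.69.11.176: bits 0000110101000101000010111011 walk d0:H5→d1:-→d2:-→d3:-→d4:-→d5:-→d6:-→d7:-→d8:-→d9:-→d10:-→d11:-→d12:-→d13:-→d14:-→d15:-→d16:-→d17:-→d18:-→d19:-→d20:-→d21:-→d22:-→d23:-→d24:-→d25:-→d26:-→d27:-→d28:H7 -> H7
  add 76.35.248.73/32 -> H4 at depth 32
  add 13.69.11.0/24 -> H3 at depth 24
  add 0.0.0.0/0 -> H6 at depth 0
  lookup 72.2.101.243: bits 01001 walk d0:H6→d1:-→d2:-→d3:H6→d4:-→d5:- -> H6
  add 76.0.0.0/8 -> H5 at depth 8
  add 76.35.248.0/24 -> H1 at depth 24
  - 13.69.11.176/28 clear@28
  add 72.0.0.0/5 -> H4 at depth 5
  lookup 64.0.0.15: bits 0100 walk d0:H6→d1:-→d2:-→d3:H6→d4:- -> H6
  add 76.35.0.0/16 -> H2 at depth 16
  add 0.0.0.0/0 -> H5 at depth 0
  lookup 76.35.248.73: bits 01001100001000111111100001001001 walk d0:H5→d1:-→d2:-→d3:H6→d4:-→d5:H4→d6:-→d7:-→d8:H5→d9:-→d10:-→d11:-→d12:-→d13:-→d14:-→d15:-→d16:H2→d17:-→d18:-→d19:-→d20:-→d21:-→d22:-→d23:-→d24:H1→d25:-→d26:-→d27:-→d28:-→d29:-→d30:-→d31:-→d32:H4 -> H4
  lookup 76.35.0.96: bits 0100110000100011 walk d0:H5→d1:-→d2:-→d3:H6→d4:-→d5:H4→d6:-→d7:-→d8:H5→d9:-→d10:-→d11:-→d12:-→d13:-→d14:-→d15:-→d16:H2 -> H2
  add 13.69.0.0/16 -> H2 at depth 16
  lookup 76.35.164.66: bits 01001100001000111 walk d0:H5→d1:-→d2:-→d3:H6→d4:-→d5:H4→d6:-→d7:-→d8:H5→d9:-→d10:-→d11:-→d12:-→d13:-→d14:-→d15:-→d16:H2→d17:- -> H2
  - 76.35.248.73/32 clear@32
  add 144.128.0.0/12 -> H6 at depth 12
  add 0.0.0.0/0 -> H5 at depth 0
  - 0.0.0.0/0 clear@0
  lookup 76.35.0.252: bits 0100110000100011 walk d0:-→d1:-→d2:-→d3:H6→d4:-→d5:H4→d6:-→d7:-→d8:H5→d9:-→d10:-→d11:-→d12:-→d13:-→d14:-→d15:-→d16:H2 -> H2
  lookup 76.35.248.1: bits 0100110000100011111110000 walk d0:-→d1:-→d2:-→d3:H6→d4:-→d5:H4→d6:-→d7:-→d8:H5→d9:-→d10:-→d11:-→d12:-→d13:-→d14:-→d15:-→d16:H2→d17:-→d18:-→d19:-→d20:-→d21:-→d22:-→d23:-→d24:H1→d25:- -> H1
  - 72.0.0.0/5 clear@5
  lookup 203.14.173.42: bits 1100101100001110101011010010 walk d0:-→d1:-→d2:-→d3:-→d4:-→d5:-→d6:-→d7:-→d8:-→d9:-→d10:-→d11:-→d12:-→d13:-→d14:-→d15:-→d16:H4→d17:-→d18:-→d19:-→d20:-→d21:-→d22:-→d23:-→d24:-→d25:-→d26:H1→d27:-→d28:H2 -> H2
  add 0.0.0.0/0 -> H5 at depth 0
  - 64.0.0.0/3 clear@3

== LOOKUPS ==
["H5","H6","H7","H6","H6","H4","H2","H2","H2","H1","H2"]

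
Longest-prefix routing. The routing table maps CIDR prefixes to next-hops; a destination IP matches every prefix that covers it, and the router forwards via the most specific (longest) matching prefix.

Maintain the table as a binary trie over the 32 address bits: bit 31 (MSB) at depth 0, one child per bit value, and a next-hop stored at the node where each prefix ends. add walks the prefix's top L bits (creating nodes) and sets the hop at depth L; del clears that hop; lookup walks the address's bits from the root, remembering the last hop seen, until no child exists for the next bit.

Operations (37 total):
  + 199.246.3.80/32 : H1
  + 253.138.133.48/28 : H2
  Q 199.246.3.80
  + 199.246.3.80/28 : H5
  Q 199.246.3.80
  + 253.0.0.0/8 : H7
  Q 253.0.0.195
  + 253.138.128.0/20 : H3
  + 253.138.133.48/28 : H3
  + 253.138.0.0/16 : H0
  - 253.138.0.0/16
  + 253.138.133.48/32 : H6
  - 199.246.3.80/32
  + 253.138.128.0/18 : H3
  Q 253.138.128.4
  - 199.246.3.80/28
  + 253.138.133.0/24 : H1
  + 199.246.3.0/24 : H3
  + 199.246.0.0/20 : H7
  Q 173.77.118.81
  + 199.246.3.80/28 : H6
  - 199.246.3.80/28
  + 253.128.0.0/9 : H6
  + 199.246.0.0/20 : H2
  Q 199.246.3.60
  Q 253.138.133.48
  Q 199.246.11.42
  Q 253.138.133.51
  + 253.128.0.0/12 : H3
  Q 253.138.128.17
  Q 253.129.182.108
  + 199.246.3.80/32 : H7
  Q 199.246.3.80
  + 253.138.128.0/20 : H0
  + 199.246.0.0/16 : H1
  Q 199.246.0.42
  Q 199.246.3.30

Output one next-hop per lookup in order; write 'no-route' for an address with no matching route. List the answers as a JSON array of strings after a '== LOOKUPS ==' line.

Trace:
  + 199.246.3.80/32 (H1) depth=32
  + 253.138.133.48/28 (H2) depth=28
  ? 199.246.3.80  path d0:-→d1:-→d2:-→d3:-→d4:-→d5:-→d6:-→d7:-→d8:-→d9:-→d10:-→d11:-→d12:-→d13:-→d14:-→d15:-→d16:-→d17:-→d18:-→d19:-→d20:-→d21:-→d22:-→d23:-→d24:-→d25:-→d26:-→d27:-→d28:-→d29:-→d30:-→d31:-→d32:H1  best=H1
  + 199.246.3.80/28 (H5) depth=28
  ? 199.246.3.80  path d0:-→d1:-→d2:-→d3:-→d4:-→d5:-→d6:-→d7:-→d8:-→d9:-→d10:-→d11:-→d12:-→d13:-→d14:-→d15:-→d16:-→d17:-→d18:-→d19:-→d20:-→d21:-→d22:-→d23:-→d24:-→d25:-→d26:-→d27:-→d28:H5→d29:-→d30:-→d31:-→d32:H1  best=H1
  + 253.0.0.0/8 (H7) depth=8
  ? 253.0.0.195  path d0:-→d1:-→d2:-→d3:-→d4:-→d5:-→d6:-→d7:-→d8:H7  best=H7
  + 253.138.128.0/20 (H3) depth=20
  + 253.138.133.48/28 (H3) depth=28
  + 253.138.0.0/16 (H0) depth=16
  del 253.138.0.0/16 (clear depth 16)
  + 253.138.133.48/32 (H6) depth=32
  del 199.246.3.80/32 (clear depth 32)
  + 253.138.128.0/18 (H3) depth=18
  ? 253.138.128.4  path d0:-→d1:-→d2:-→d3:-→d4:-→d5:-→d6:-→d7:-→d8:H7→d9:-→d10:-→d11:-→d12:-→d13:-→d14:-→d15:-→d16:-→d17:-→d18:H3→d19:-→d20:H3→d21:-  best=H3
  del 199.246.3.80/28 (clear depth 28)
  + 253.138.133.0/24 (H1) depth=24
  + 199.246.3.0/24 (H3) depth=24
  + 199.246.0.0/20 (H7) depth=20
  ? 173.77.118.81  path d0:-→d1:-  best=no-route
  + 199.246.3.80/28 (H6) depth=28
  del 199.246.3.80/28 (clear depth 28)
  + 253.128.0.0/9 (H6) depth=9
  + 199.246.0.0/20 (H2) depth=20
  ? 199.246.3.60  path d0:-→d1:-→d2:-→d3:-→d4:-→d5:-→d6:-→d7:-→d8:-→d9:-→d10:-→d11:-→d12:-→d13:-→d14:-→d15:-→d16:-→d17:-→d18:-→d19:-→d20:H2→d21:-→d22:-→d23:-→d24:H3→d25:-  best=H3
  ? 253.138.133.48  path d0:-→d1:-→d2:-→d3:-→d4:-→d5:-→d6:-→d7:-→d8:H7→d9:H6→d10:-→d11:-→d12:-→d13:-→d14:-→d15:-→d16:-→d17:-→d18:H3→d19:-→d20:H3→d21:-→d22:-→d23:-→d24:H1→d25:-→d26:-→d27:-→d28:H3→d29:-→d30:-→d31:-→d32:H6  best=H6
  ? 199.246.11.42  path d0:-→d1:-→d2:-→d3:-→d4:-→d5:-→d6:-→d7:-→d8:-→d9:-→d10:-→d11:-→d12:-→d13:-→d14:-→d15:-→d16:-→d17:-→d18:-→d19:-→d20:H2  best=H2
  ? 253.138.133.51  path d0:-→d1:-→d2:-→d3:-→d4:-→d5:-→d6:-→d7:-→d8:H7→d9:H6→d10:-→d11:-→d12:-→d13:-→d14:-→d15:-→d16:-→d17:-→d18:H3→d19:-→d20:H3→d21:-→d22:-→d23:-→d24:H1→d25:-→d26:-→d27:-→d28:H3→d29:-→d30:-  best=H3
  + 253.128.0.0/12 (H3) depth=12
  ? 253.138.128.17  path d0:-→d1:-→d2:-→d3:-→d4:-→d5:-→d6:-→d7:-→d8:H7→d9:H6→d10:-→d11:-→d12:H3→d13:-→d14:-→d15:-→d16:-→d17:-→d18:H3→d19:-→d20:H3→d21:-  best=H3
  ? 253.129.182.108  path d0:-→d1:-→d2:-→d3:-→d4:-→d5:-→d6:-→d7:-→d8:H7→d9:H6→d10:-→d11:-→d12:H3  best=H3
  + 199.246.3.80/32 (H7) depth=32
  ? 199.246.3.80  path d0:-→d1:-→d2:-→d3:-→d4:-→d5:-→d6:-→d7:-→d8:-→d9:-→d10:-→d11:-→d12:-→d13:-→d14:-→d15:-→d16:-→d17:-→d18:-→d19:-→d20:H2→d21:-→d22:-→d23:-→d24:H3→d25:-→d26:-→d27:-→d28:-→d29:-→d30:-→d31:-→d32:H7  best=H7
  + 253.138.128.0/20 (H0) depth=20
  + 199.246.0.0/16 (H1) depth=16
  ? 199.246.0.42  path d0:-→d1:-→d2:-→d3:-→d4:-→d5:-→d6:-→d7:-→d8:-→d9:-→d10:-→d11:-→d12:-→d13:-→d14:-→d15:-→d16:H1→d17:-→d18:-→d19:-→d20:H2→d21:-→d22:-  best=H2
  ? 199.246.3.30  path d0:-→d1:-→d2:-→d3:-→d4:-→d5:-→d6:-→d7:-→d8:-→d9:-→d10:-→d11:-→d12:-→d13:-→d14:-→d15:-→d16:H1→d17:-→d18:-→d19:-→d20:H2→d21:-→d22:-→d23:-→d24:H3→d25:-  best=H3

== LOOKUPS ==
["H1","H1","H7","H3","no-route","H3","H6","H2","H3","H3","H3","H7","H2","H3"]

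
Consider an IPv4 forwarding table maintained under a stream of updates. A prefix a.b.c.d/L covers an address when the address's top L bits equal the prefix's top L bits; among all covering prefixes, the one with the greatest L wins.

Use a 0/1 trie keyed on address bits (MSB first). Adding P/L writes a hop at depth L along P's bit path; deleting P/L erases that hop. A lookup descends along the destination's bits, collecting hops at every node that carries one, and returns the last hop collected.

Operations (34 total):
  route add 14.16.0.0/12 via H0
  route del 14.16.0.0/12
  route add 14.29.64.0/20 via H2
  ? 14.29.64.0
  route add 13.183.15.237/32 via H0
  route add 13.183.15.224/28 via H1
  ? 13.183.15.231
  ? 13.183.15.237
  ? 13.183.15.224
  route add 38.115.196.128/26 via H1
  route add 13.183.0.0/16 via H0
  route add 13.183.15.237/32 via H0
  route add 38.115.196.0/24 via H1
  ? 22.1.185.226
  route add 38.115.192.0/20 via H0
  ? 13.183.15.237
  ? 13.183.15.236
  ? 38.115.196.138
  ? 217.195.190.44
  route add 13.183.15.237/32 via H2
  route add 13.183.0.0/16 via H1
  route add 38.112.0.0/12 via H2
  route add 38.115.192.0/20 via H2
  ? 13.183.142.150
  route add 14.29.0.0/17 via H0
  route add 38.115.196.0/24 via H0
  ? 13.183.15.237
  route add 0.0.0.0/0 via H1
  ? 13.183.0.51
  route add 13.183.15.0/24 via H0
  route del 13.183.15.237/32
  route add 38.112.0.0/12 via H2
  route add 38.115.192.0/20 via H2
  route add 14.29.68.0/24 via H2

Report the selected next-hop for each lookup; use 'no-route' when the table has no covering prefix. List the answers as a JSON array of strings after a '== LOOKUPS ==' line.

Process each operation:
  + 14.16.0.0/12 (H0) depth=12
  - 14.16.0.0/12 clear@12
  + 14.29.64.0/20 (H2) depth=20
  Q 14.29.64.0: descend 00001110000111010100 ; hops seen [H2] ; pick H2
  + 13.183.15.237/32 (H0) depth=32
  + 13.183.15.224/28 (H1) depth=28
  Q 13.183.15.231: descend 0000110110110111000011111110 ; hops seen [H1] ; pick H1
  Q 13.183.15.237: descend 00001101101101110000111111101101 ; hops seen [H1,H0] ; pick H0
  Q 13.183.15.224: descend 0000110110110111000011111110 ; hops seen [H1] ; pick H1
  + 38.115.196.128/26 (H1) depth=26
  + 13.183.0.0/16 (H0) depth=16
  + 13.183.15.237/32 (H0) depth=32
  + 38.115.196.0/24 (H1) depth=24
  Q 22.1.185.226: descend 000 ; hops seen [∅] ; pick no-route
  + 38.115.192.0/20 (H0) depth=20
  Q 13.183.15.237: descend 00001101101101110000111111101101 ; hops seen [H0,H1,H0] ; pick H0
  Q 13.183.15.236: descend 0000110110110111000011111110110 ; hops seen [H0,H1] ; pick H1
  Q 38.115.196.138: descend 00100110011100111100010010 ; hops seen [H0,H1,H1] ; pick H1
  Q 217.195.190.44: descend ε ; hops seen [∅] ; pick no-route
  + 13.183.15.237/32 (H2) depth=32
  + 13.183.0.0/16 (H1) depth=16
  + 38.112.0.0/12 (H2) depth=12
  + 38.115.192.0/20 (H2) depth=20
  Q 13.183.142.150: descend 0000110110110111 ; hops seen [H1] ; pick H1
  + 14.29.0.0/17 (H0) depth=17
  + 38.115.196.0/24 (H0) depth=24
  Q 13.183.15.237: descend 00001101101101110000111111101101 ; hops seen [H1,H1,H2] ; pick H2
  + 0.0.0.0/0 (H1) depth=0
  Q 13.183.0.51: descend 00001101101101110000 ; hops seen [H1,H1] ; pick H1
  + 13.183.15.0/24 (H0) depth=24
  - 13.183.15.237/32 clear@32
  + 38.112.0.0/12 (H2) depth=12
  + 38.115.192.0/20 (H2) depth=20
  + 14.29.68.0/24 (H2) depth=24

== LOOKUPS ==
["H2","H1","H0","H1","no-route","H0","H1","H1","no-route","H1","H2","H1"]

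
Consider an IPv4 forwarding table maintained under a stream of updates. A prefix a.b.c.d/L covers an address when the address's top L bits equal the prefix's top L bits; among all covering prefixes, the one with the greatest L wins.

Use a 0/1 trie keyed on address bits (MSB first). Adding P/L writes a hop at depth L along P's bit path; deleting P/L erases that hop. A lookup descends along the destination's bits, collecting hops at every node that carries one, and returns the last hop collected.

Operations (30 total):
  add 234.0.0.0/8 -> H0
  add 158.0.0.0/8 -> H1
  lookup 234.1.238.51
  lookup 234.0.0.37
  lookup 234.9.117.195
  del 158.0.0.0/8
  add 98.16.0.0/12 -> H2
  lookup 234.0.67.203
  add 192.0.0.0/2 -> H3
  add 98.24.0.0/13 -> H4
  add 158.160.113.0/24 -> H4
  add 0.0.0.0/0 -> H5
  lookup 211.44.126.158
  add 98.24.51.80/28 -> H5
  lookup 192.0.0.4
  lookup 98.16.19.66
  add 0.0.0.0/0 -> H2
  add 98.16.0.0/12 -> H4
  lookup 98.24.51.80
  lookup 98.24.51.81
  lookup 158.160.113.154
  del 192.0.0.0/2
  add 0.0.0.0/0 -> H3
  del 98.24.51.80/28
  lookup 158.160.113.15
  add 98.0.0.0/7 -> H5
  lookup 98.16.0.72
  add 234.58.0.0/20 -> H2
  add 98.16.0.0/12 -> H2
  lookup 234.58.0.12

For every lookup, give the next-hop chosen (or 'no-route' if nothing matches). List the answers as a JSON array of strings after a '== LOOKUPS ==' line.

Process each operation:
  add 234.0.0.0/8 -> H0 at depth 8
  add 158.0.0.0/8 -> H1 at depth 8
  lookup 234.1.238.51: bits 11101010 walk d0:-→d1:-→d2:-→d3:-→d4:-→d5:-→d6:-→d7:-→d8:H0 -> H0
  lookup 234.0.0.37: bits 11101010 walk d0:-→d1:-→d2:-→d3:-→d4:-→d5:-→d6:-→d7:-→d8:H0 -> H0
  lookup 234.9.117.195: bits 11101010 walk d0:-→d1:-→d2:-→d3:-→d4:-→d5:-→d6:-→d7:-→d8:H0 -> H0
  - 158.0.0.0/8 clear@8
  add 98.16.0.0/12 -> H2 at depth 12
  lookup 234.0.67.203: bits 11101010 walk d0:-→d1:-→d2:-→d3:-→d4:-→d5:-→d6:-→d7:-→d8:H0 -> H0
  add 192.0.0.0/2 -> H3 at depth 2
  add 98.24.0.0/13 -> H4 at depth 13
  add 158.160.113.0/24 -> H4 at depth 24
  add 0.0.0.0/0 -> H5 at depth 0
  lookup 211.44.126.158: bits 11 walk d0:H5→d1:-→d2:H3 -> H3
  add 98.24.51.80/28 -> H5 at depth 28
  lookup 192.0.0.4: bits 11 walk d0:H5→d1:-→d2:H3 -> H3
  lookup 98.16.19.66: bits 011000100001 walk d0:H5→d1:-→d2:-→d3:-→d4:-→d5:-→d6:-→d7:-→d8:-→d9:-→d10:-→d11:-→d12:H2 -> H2
  add 0.0.0.0/0 -> H2 at depth 0
  add 98.16.0.0/12 -> H4 at depth 12
  lookup 98.24.51.80: bits 0110001000011000001100110101 walk d0:H2→d1:-→d2:-→d3:-→d4:-→d5:-→d6:-→d7:-→d8:-→d9:-→d10:-→d11:-→d12:H4→d13:H4→d14:-→d15:-→d16:-→d17:-→d18:-→d19:-→d20:-→d21:-→d22:-→d23:-→d24:-→d25:-→d26:-→d27:-→d28:H5 -> H5
  lookup 98.24.51.81: bits 0110001000011000001100110101 walk d0:H2→d1:-→d2:-→d3:-→d4:-→d5:-→d6:-→d7:-→d8:-→d9:-→d10:-→d11:-→d12:H4→d13:H4→d14:-→d15:-→d16:-→d17:-→d18:-→d19:-→d20:-→d21:-→d22:-→d23:-→d24:-→d25:-→d26:-→d27:-→d28:H5 -> H5
  lookup 158.160.113.154: bits 100111101010000001110001 walk d0:H2→d1:-→d2:-→d3:-→d4:-→d5:-→d6:-→d7:-→d8:-→d9:-→d10:-→d11:-→d12:-→d13:-→d14:-→d15:-→d16:-→d17:-→d18:-→d19:-→d20:-→d21:-→d22:-→d23:-→d24:H4 -> H4
  - 192.0.0.0/2 clear@2
  add 0.0.0.0/0 -> H3 at depth 0
  - 98.24.51.80/28 clear@28
  lookup 158.160.113.15: bits 100111101010000001110001 walk d0:H3→d1:-→d2:-→d3:-→d4:-→d5:-→d6:-→d7:-→d8:-→d9:-→d10:-→d11:-→d12:-→d13:-→d14:-→d15:-→d16:-→d17:-→d18:-→d19:-→d20:-→d21:-→d22:-→d23:-→d24:H4 -> H4
  add 98.0.0.0/7 -> H5 at depth 7
  lookup 98.16.0.72: bits 011000100001 walk d0:H3→d1:-→d2:-→d3:-→d4:-→d5:-→d6:-→d7:H5→d8:-→d9:-→d10:-→d11:-→d12:H4 -> H4
  add 234.58.0.0/20 -> H2 at depth 20
  add 98.16.0.0/12 -> H2 at depth 12
  lookup 234.58.0.12: bits 11101010001110100000 walk d0:H3→d1:-→d2:-→d3:-→d4:-→d5:-→d6:-→d7:-→d8:H0→d9:-→d10:-→d11:-→d12:-→d13:-→d14:-→d15:-→d16:-→d17:-→d18:-→d19:-→d20:H2 -> H2

== LOOKUPS ==
["H0","H0","H0","H0","H3","H3","H2","H5","H5","H4","H4","H4","H2"]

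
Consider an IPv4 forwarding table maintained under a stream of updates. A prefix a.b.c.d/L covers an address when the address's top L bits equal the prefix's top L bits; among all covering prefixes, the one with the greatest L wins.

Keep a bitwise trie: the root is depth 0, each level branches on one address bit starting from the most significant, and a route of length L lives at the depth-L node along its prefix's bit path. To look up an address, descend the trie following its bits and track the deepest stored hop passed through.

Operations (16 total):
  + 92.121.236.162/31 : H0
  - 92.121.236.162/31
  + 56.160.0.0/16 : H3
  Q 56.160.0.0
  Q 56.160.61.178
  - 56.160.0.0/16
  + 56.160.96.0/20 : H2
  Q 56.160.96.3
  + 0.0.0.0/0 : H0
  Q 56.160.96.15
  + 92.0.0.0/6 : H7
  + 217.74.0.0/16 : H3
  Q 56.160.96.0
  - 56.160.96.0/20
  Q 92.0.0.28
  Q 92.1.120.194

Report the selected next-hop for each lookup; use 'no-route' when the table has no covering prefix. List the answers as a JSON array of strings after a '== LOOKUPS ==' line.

Process each operation:
  + 92.121.236.162/31 (H0) depth=31
  - 92.121.236.162/31 clear@31
  + 56.160.0.0/16 (H3) depth=16
  ? 56.160.0.0  path d0:-→d1:-→d2:-→d3:-→d4:-→d5:-→d6:-→d7:-→d8:-→d9:-→d10:-→d11:-→d12:-→d13:-→d14:-→d15:-→d16:H3  best=H3
  ? 56.160.61.178  path d0:-→d1:-→d2:-→d3:-→d4:-→d5:-→d6:-→d7:-→d8:-→d9:-→d10:-→d11:-→d12:-→d13:-→d14:-→d15:-→d16:H3  best=H3
  - 56.160.0.0/16 clear@16
  + 56.160.96.0/20 (H2) depth=20
  ? 56.160.96.3  path d0:-→d1:-→d2:-→d3:-→d4:-→d5:-→d6:-→d7:-→d8:-→d9:-→d10:-→d11:-→d12:-→d13:-→d14:-→d15:-→d16:-→d17:-→d18:-→d19:-→d20:H2  best=H2
  + 0.0.0.0/0 (H0) depth=0
  ? 56.160.96.15  path d0:H0→d1:-→d2:-→d3:-→d4:-→d5:-→d6:-→d7:-→d8:-→d9:-→d10:-→d11:-→d12:-→d13:-→d14:-→d15:-→d16:-→d17:-→d18:-→d19:-→d20:H2  best=H2
  + 92.0.0.0/6 (H7) depth=6
  + 217.74.0.0/16 (H3) depth=16
  ? 56.160.96.0  path d0:H0→d1:-→d2:-→d3:-→d4:-→d5:-→d6:-→d7:-→d8:-→d9:-→d10:-→d11:-→d12:-→d13:-→d14:-→d15:-→d16:-→d17:-→d18:-→d19:-→d20:H2  best=H2
  - 56.160.96.0/20 clear@20
  ? 92.0.0.28  path d0:H0→d1:-→d2:-→d3:-→d4:-→d5:-→d6:H7→d7:-→d8:-→d9:-  best=H7
  ? 92.1.120.194  path d0:H0→d1:-→d2:-→d3:-→d4:-→d5:-→d6:H7→d7:-→d8:-→d9:-  best=H7

== LOOKUPS ==
["H3","H3","H2","H2","H2","H7","H7"]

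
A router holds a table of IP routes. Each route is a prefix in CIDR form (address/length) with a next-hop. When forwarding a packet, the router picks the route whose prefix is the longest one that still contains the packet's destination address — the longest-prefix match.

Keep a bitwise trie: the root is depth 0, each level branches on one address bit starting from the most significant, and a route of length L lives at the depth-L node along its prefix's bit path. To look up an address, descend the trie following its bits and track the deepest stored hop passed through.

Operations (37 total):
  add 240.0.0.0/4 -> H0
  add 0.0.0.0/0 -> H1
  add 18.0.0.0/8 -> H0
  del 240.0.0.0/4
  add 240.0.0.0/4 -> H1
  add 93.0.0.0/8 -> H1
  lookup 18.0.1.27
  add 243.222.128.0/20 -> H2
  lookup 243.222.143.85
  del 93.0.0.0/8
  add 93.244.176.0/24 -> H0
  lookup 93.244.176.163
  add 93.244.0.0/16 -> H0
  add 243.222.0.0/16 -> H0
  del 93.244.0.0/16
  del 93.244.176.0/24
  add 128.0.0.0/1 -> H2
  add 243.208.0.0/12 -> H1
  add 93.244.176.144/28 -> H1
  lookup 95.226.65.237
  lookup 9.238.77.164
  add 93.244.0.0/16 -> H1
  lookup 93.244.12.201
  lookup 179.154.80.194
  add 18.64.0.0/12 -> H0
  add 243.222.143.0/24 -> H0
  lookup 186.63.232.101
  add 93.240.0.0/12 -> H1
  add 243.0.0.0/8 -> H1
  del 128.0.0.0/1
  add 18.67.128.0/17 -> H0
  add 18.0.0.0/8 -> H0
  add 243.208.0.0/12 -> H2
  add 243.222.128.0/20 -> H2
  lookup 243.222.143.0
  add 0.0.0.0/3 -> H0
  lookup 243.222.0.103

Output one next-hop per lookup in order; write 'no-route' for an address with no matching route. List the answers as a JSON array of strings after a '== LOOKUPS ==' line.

Apply in order:
  add 240.0.0.0/4 -> H0 at depth 4
  add 0.0.0.0/0 -> H1 at depth 0
  add 18.0.0.0/8 -> H0 at depth 8
  - 240.0.0.0/4 clear@4
  add 240.0.0.0/4 -> H1 at depth 4
  add 93.0.0.0/8 -> H1 at depth 8
  ? 18.0.1.27  path d0:H1→d1:-→d2:-→d3:-→d4:-→d5:-→d6:-→d7:-→d8:H0  best=H0
  add 243.222.128.0/20 -> H2 at depth 20
  ? 243.222.143.85  path d0:H1→d1:-→d2:-→d3:-→d4:H1→d5:-→d6:-→d7:-→d8:-→d9:-→d10:-→d11:-→d12:-→d13:-→d14:-→d15:-→d16:-→d17:-→d18:-→d19:-→d20:H2  best=H2
  - 93.0.0.0/8 clear@8
  add 93.244.176.0/24 -> H0 at depth 24
  ? 93.244.176.163  path d0:H1→d1:-→d2:-→d3:-→d4:-→d5:-→d6:-→d7:-→d8:-→d9:-→d10:-→d11:-→d12:-→d13:-→d14:-→d15:-→d16:-→d17:-→d18:-→d19:-→d20:-→d21:-→d22:-→d23:-→d24:H0  best=H0
  add 93.244.0.0/16 -> H0 at depth 16
  add 243.222.0.0/16 -> H0 at depth 16
  - 93.244.0.0/16 clear@16
  - 93.244.176.0/24 clear@24
  add 128.0.0.0/1 -> H2 at depth 1
  add 243.208.0.0/12 -> H1 at depth 12
  add 93.244.176.144/28 -> H1 at depth 28
  ? 95.226.65.237  path d0:H1→d1:-→d2:-→d3:-→d4:-→d5:-→d6:-  best=H1
  ? 9.238.77.164  path d0:H1→d1:-→d2:-→d3:-  best=H1
  add 93.244.0.0/16 -> H1 at depth 16
  ? 93.244.12.201  path d0:H1→d1:-→d2:-→d3:-→d4:-→d5:-→d6:-→d7:-→d8:-→d9:-→d10:-→d11:-→d12:-→d13:-→d14:-→d15:-→d16:H1  best=H1
  ? 179.154.80.194  path d0:H1→d1:H2  best=H2
  add 18.64.0.0/12 -> H0 at depth 12
  add 243.222.143.0/24 -> H0 at depth 24
  ? 186.63.232.101  path d0:H1→d1:H2  best=H2
  add 93.240.0.0/12 -> H1 at depth 12
  add 243.0.0.0/8 -> H1 at depth 8
  - 128.0.0.0/1 clear@1
  add 18.67.128.0/17 -> H0 at depth 17
  add 18.0.0.0/8 -> H0 at depth 8
  add 243.208.0.0/12 -> H2 at depth 12
  add 243.222.128.0/20 -> H2 at depth 20
  ? 243.222.143.0  path d0:H1→d1:-→d2:-→d3:-→d4:H1→d5:-→d6:-→d7:-→d8:H1→d9:-→d10:-→d11:-→d12:H2→d13:-→d14:-→d15:-→d16:H0→d17:-→d18:-→d19:-→d20:H2→d21:-→d22:-→d23:-→d24:H0  best=H0
  add 0.0.0.0/3 -> H0 at depth 3
  ? 243.222.0.103  path d0:H1→d1:-→d2:-→d3:-→d4:H1→d5:-→d6:-→d7:-→d8:H1→d9:-→d10:-→d11:-→d12:H2→d13:-→d14:-→d15:-→d16:H0  best=H0

== LOOKUPS ==
["H0","H2","H0","H1","H1","H1","H2","H2","H0","H0"]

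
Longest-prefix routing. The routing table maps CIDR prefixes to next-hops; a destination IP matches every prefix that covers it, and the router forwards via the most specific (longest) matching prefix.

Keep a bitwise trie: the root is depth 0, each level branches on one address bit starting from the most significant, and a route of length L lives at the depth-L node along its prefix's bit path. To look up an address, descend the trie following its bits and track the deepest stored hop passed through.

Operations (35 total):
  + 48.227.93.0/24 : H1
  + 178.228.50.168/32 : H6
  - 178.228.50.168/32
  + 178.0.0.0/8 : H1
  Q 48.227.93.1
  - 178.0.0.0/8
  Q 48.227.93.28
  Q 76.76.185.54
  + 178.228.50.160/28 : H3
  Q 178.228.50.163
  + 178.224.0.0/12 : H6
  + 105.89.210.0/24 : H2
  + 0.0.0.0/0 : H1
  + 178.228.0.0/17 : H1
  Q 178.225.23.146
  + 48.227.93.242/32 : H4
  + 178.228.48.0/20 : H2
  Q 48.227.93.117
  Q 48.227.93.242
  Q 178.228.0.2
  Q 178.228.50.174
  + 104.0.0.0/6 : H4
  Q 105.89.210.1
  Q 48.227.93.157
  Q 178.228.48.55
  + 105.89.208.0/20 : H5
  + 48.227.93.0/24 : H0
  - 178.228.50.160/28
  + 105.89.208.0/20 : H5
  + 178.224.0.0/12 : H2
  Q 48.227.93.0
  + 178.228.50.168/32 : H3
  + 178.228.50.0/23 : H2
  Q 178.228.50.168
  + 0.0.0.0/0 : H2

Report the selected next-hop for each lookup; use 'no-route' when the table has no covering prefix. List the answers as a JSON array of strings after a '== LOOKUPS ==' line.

Apply in order:
  add 48.227.93.0/24 -> H1 at depth 24
  add 178.228.50.168/32 -> H6 at depth 32
  del 178.228.50.168/32 (clear depth 32)
  add 178.0.0.0/8 -> H1 at depth 8
  Q 48.227.93.1: descend 001100001110001101011101 ; hops seen [H1] ; pick H1
  del 178.0.0.0/8 (clear depth 8)
  Q 48.227.93.28: descend 001100001110001101011101 ; hops seen [H1] ; pick H1
  Q 76.76.185.54: descend 0 ; hops seen [∅] ; pick no-route
  add 178.228.50.160/28 -> H3 at depth 28
  Q 178.228.50.163: descend 1011001011100100001100101010 ; hops seen [H3] ; pick H3
  add 178.224.0.0/12 -> H6 at depth 12
  add 105.89.210.0/24 -> H2 at depth 24
  add 0.0.0.0/0 -> H1 at depth 0
  add 178.228.0.0/17 -> H1 at depth 17
  Q 178.225.23.146: descend 1011001011100 ; hops seen [H1,H6] ; pick H6
  add 48.227.93.242/32 -> H4 at depth 32
  add 178.228.48.0/20 -> H2 at depth 20
  Q 48.227.93.117: descend 001100001110001101011101 ; hops seen [H1,H1] ; pick H1
  Q 48.227.93.242: descend 00110000111000110101110111110010 ; hops seen [H1,H1,H4] ; pick H4
  Q 178.228.0.2: descend 101100101110010000 ; hops seen [H1,H6,H1] ; pick H1
  Q 178.228.50.174: descend 10110010111001000011001010101 ; hops seen [H1,H6,H1,H2,H3] ; pick H3
  add 104.0.0.0/6 -> H4 at depth 6
  Q 105.89.210.1: descend 011010010101100111010010 ; hops seen [H1,H4,H2] ; pick H2
  Q 48.227.93.157: descend 0011000011100011010111011 ; hops seen [H1,H1] ; pick H1
  Q 178.228.48.55: descend 1011001011100100001100 ; hops seen [H1,H6,H1,H2] ; pick H2
  add 105.89.208.0/20 -> H5 at depth 20
  add 48.227.93.0/24 -> H0 at depth 24
  del 178.228.50.160/28 (clear depth 28)
  add 105.89.208.0/20 -> H5 at depth 20
  add 178.224.0.0/12 -> H2 at depth 12
  Q 48.227.93.0: descend 001100001110001101011101 ; hops seen [H1,H0] ; pick H0
  add 178.228.50.168/32 -> H3 at depth 32
  add 178.228.50.0/23 -> H2 at depth 23
  Q 178.228.50.168: descend 10110010111001000011001010101000 ; hops seen [H1,H2,H1,H2,H2,H3] ; pick H3
  add 0.0.0.0/0 -> H2 at depth 0

== LOOKUPS ==
["H1","H1","no-route","H3","H6","H1","H4","H1","H3","H2","H1","H2","H0","H3"]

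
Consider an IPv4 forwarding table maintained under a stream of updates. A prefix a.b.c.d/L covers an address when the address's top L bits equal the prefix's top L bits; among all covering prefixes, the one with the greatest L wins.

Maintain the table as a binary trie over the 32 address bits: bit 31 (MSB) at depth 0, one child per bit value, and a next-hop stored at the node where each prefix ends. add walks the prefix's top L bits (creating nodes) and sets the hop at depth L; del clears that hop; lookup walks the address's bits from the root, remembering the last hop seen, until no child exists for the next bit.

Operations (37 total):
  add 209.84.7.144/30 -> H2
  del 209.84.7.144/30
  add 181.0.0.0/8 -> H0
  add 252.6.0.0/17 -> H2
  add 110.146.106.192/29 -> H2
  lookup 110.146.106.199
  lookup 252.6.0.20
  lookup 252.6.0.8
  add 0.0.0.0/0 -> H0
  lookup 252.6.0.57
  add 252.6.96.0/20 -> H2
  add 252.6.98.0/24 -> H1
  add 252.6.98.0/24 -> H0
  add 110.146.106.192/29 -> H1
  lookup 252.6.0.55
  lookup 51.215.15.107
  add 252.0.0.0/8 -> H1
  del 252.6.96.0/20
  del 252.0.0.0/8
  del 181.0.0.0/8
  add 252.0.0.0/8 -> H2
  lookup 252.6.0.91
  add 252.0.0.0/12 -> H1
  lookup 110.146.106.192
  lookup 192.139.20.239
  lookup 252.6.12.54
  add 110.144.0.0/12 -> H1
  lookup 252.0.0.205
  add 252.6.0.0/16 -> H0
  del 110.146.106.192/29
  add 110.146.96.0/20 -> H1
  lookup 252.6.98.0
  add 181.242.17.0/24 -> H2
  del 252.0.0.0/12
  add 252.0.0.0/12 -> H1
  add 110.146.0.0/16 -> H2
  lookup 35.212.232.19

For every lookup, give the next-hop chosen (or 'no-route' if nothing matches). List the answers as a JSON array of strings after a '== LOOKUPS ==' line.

Trace:
  + 209.84.7.144/30 (H2) depth=30
  - 209.84.7.144/30 clear@30
  + 181.0.0.0/8 (H0) depth=8
  + 252.6.0.0/17 (H2) depth=17
  + 110.146.106.192/29 (H2) depth=29
  ? 110.146.106.199  path d0:-→d1:-→d2:-→d3:-→d4:-→d5:-→d6:-→d7:-→d8:-→d9:-→d10:-→d11:-→d12:-→d13:-→d14:-→d15:-→d16:-→d17:-→d18:-→d19:-→d20:-→d21:-→d22:-→d23:-→d24:-→d25:-→d26:-→d27:-→d28:-→d29:H2  best=H2
  ? 252.6.0.20  path d0:-→d1:-→d2:-→d3:-→d4:-→d5:-→d6:-→d7:-→d8:-→d9:-→d10:-→d11:-→d12:-→d13:-→d14:-→d15:-→d16:-→d17:H2  best=H2
  ? 252.6.0.8  path d0:-→d1:-→d2:-→d3:-→d4:-→d5:-→d6:-→d7:-→d8:-→d9:-→d10:-→d11:-→d12:-→d13:-→d14:-→d15:-→d16:-→d17:H2  best=H2
  + 0.0.0.0/0 (H0) depth=0
  ? 252.6.0.57  path d0:H0→d1:-→d2:-→d3:-→d4:-→d5:-→d6:-→d7:-→d8:-→d9:-→d10:-→d11:-→d12:-→d13:-→d14:-→d15:-→d16:-→d17:H2  best=H2
  + 252.6.96.0/20 (H2) depth=20
  + 252.6.98.0/24 (H1) depth=24
  + 252.6.98.0/24 (H0) depth=24
  + 110.146.106.192/29 (H1) depth=29
  ? 252.6.0.55  path d0:H0→d1:-→d2:-→d3:-→d4:-→d5:-→d6:-→d7:-→d8:-→d9:-→d10:-→d11:-→d12:-→d13:-→d14:-→d15:-→d16:-→d17:H2  best=H2
  ? 51.215.15.107  path d0:H0→d1:-  best=H0
  + 252.0.0.0/8 (H1) depth=8
  - 252.6.96.0/20 clear@20
  - 252.0.0.0/8 clear@8
  - 181.0.0.0/8 clear@8
  + 252.0.0.0/8 (H2) depth=8
  ? 252.6.0.91  path d0:H0→d1:-→d2:-→d3:-→d4:-→d5:-→d6:-→d7:-→d8:H2→d9:-→d10:-→d11:-→d12:-→d13:-→d14:-→d15:-→d16:-→d17:H2  best=H2
  + 252.0.0.0/12 (H1) depth=12
  ? 110.146.106.192  path d0:H0→d1:-→d2:-→d3:-→d4:-→d5:-→d6:-→d7:-→d8:-→d9:-→d10:-→d11:-→d12:-→d13:-→d14:-→d15:-→d16:-→d17:-→d18:-→d19:-→d20:-→d21:-→d22:-→d23:-→d24:-→d25:-→d26:-→d27:-→d28:-→d29:H1  best=H1
  ? 192.139.20.239  path d0:H0→d1:-→d2:-→d3:-  best=H0
  ? 252.6.12.54  path d0:H0→d1:-→d2:-→d3:-→d4:-→d5:-→d6:-→d7:-→d8:H2→d9:-→d10:-→d11:-→d12:H1→d13:-→d14:-→d15:-→d16:-→d17:H2  best=H2
  + 110.144.0.0/12 (H1) depth=12
  ? 252.0.0.205  path d0:H0→d1:-→d2:-→d3:-→d4:-→d5:-→d6:-→d7:-→d8:H2→d9:-→d10:-→d11:-→d12:H1→d13:-  best=H1
  + 252.6.0.0/16 (H0) depth=16
  - 110.146.106.192/29 clear@29
  + 110.146.96.0/20 (H1) depth=20
  ? 252.6.98.0  path d0:H0→d1:-→d2:-→d3:-→d4:-→d5:-→d6:-→d7:-→d8:H2→d9:-→d10:-→d11:-→d12:H1→d13:-→d14:-→d15:-→d16:H0→d17:H2→d18:-→d19:-→d20:-→d21:-→d22:-→d23:-→d24:H0  best=H0
  + 181.242.17.0/24 (H2) depth=24
  - 252.0.0.0/12 clear@12
  + 252.0.0.0/12 (H1) depth=12
  + 110.146.0.0/16 (H2) depth=16
  ? 35.212.232.19  path d0:H0→d1:-  best=H0

== LOOKUPS ==
["H2","H2","H2","H2","H2","H0","H2","H1","H0","H2","H1","H0","H0"]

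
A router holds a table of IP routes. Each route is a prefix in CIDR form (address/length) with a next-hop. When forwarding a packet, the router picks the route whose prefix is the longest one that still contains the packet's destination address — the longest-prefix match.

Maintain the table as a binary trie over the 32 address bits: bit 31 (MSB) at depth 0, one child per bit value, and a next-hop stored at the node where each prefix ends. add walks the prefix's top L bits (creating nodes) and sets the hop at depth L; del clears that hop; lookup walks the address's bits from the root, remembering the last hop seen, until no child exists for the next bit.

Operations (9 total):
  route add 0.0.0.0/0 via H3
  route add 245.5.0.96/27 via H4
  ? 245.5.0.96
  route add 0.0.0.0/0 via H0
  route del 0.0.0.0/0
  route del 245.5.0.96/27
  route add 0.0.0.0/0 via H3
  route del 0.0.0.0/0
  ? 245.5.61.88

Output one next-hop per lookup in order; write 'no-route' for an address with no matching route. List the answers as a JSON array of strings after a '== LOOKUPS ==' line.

Process each operation:
  + 0.0.0.0/0 (H3) depth=0
  + 245.5.0.96/27 (H4) depth=27
  lookup 245.5.0.96: bits 111101010000010100000000011 walk d0:H3→d1:-→d2:-→d3:-→d4:-→d5:-→d6:-→d7:-→d8:-→d9:-→d10:-→d11:-→d12:-→d13:-→d14:-→d15:-→d16:-→d17:-→d18:-→d19:-→d20:-→d21:-→d22:-→d23:-→d24:-→d25:-→d26:-→d27:H4 -> H4
  + 0.0.0.0/0 (H0) depth=0
  del 0.0.0.0/0 (clear depth 0)
  del 245.5.0.96/27 (clear depth 27)
  + 0.0.0.0/0 (H3) depth=0
  del 0.0.0.0/0 (clear depth 0)
  lookup 245.5.61.88: bits 111101010000010100 walk d0:-→d1:-→d2:-→d3:-→d4:-→d5:-→d6:-→d7:-→d8:-→d9:-→d10:-→d11:-→d12:-→d13:-→d14:-→d15:-→d16:-→d17:-→d18:- -> no-route

== LOOKUPS ==
["H4","no-route"]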